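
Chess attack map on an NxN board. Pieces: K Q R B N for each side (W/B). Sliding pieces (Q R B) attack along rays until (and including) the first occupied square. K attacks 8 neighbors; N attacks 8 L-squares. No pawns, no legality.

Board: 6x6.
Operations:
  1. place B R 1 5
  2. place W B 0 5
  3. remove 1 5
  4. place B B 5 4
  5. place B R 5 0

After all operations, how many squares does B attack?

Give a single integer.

Op 1: place BR@(1,5)
Op 2: place WB@(0,5)
Op 3: remove (1,5)
Op 4: place BB@(5,4)
Op 5: place BR@(5,0)
Per-piece attacks for B:
  BR@(5,0): attacks (5,1) (5,2) (5,3) (5,4) (4,0) (3,0) (2,0) (1,0) (0,0) [ray(0,1) blocked at (5,4)]
  BB@(5,4): attacks (4,5) (4,3) (3,2) (2,1) (1,0)
Union (13 distinct): (0,0) (1,0) (2,0) (2,1) (3,0) (3,2) (4,0) (4,3) (4,5) (5,1) (5,2) (5,3) (5,4)

Answer: 13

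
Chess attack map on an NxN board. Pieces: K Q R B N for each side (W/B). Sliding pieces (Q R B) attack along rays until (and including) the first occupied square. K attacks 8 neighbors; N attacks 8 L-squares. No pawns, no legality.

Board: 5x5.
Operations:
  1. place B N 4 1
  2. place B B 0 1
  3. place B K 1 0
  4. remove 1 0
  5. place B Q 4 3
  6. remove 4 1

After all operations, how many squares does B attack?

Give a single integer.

Answer: 13

Derivation:
Op 1: place BN@(4,1)
Op 2: place BB@(0,1)
Op 3: place BK@(1,0)
Op 4: remove (1,0)
Op 5: place BQ@(4,3)
Op 6: remove (4,1)
Per-piece attacks for B:
  BB@(0,1): attacks (1,2) (2,3) (3,4) (1,0)
  BQ@(4,3): attacks (4,4) (4,2) (4,1) (4,0) (3,3) (2,3) (1,3) (0,3) (3,4) (3,2) (2,1) (1,0)
Union (13 distinct): (0,3) (1,0) (1,2) (1,3) (2,1) (2,3) (3,2) (3,3) (3,4) (4,0) (4,1) (4,2) (4,4)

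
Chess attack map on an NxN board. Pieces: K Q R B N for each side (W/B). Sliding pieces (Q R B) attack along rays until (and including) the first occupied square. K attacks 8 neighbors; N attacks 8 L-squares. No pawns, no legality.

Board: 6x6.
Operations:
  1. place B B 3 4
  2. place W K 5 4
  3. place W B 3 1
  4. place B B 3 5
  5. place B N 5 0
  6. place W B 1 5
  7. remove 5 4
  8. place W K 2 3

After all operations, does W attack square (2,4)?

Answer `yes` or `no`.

Answer: yes

Derivation:
Op 1: place BB@(3,4)
Op 2: place WK@(5,4)
Op 3: place WB@(3,1)
Op 4: place BB@(3,5)
Op 5: place BN@(5,0)
Op 6: place WB@(1,5)
Op 7: remove (5,4)
Op 8: place WK@(2,3)
Per-piece attacks for W:
  WB@(1,5): attacks (2,4) (3,3) (4,2) (5,1) (0,4)
  WK@(2,3): attacks (2,4) (2,2) (3,3) (1,3) (3,4) (3,2) (1,4) (1,2)
  WB@(3,1): attacks (4,2) (5,3) (4,0) (2,2) (1,3) (0,4) (2,0)
W attacks (2,4): yes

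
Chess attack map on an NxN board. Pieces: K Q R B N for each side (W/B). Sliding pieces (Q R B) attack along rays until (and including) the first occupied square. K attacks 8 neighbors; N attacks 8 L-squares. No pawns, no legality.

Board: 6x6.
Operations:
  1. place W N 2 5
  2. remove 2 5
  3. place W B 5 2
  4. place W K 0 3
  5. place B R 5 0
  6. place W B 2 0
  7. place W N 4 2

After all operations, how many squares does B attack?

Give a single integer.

Answer: 5

Derivation:
Op 1: place WN@(2,5)
Op 2: remove (2,5)
Op 3: place WB@(5,2)
Op 4: place WK@(0,3)
Op 5: place BR@(5,0)
Op 6: place WB@(2,0)
Op 7: place WN@(4,2)
Per-piece attacks for B:
  BR@(5,0): attacks (5,1) (5,2) (4,0) (3,0) (2,0) [ray(0,1) blocked at (5,2); ray(-1,0) blocked at (2,0)]
Union (5 distinct): (2,0) (3,0) (4,0) (5,1) (5,2)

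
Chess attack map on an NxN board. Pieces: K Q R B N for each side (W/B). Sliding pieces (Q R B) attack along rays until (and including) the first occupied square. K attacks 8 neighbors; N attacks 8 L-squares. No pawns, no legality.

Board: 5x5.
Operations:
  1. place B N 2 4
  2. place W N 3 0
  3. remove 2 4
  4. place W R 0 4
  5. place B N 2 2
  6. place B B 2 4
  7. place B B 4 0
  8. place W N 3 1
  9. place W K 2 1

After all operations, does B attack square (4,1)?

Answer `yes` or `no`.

Op 1: place BN@(2,4)
Op 2: place WN@(3,0)
Op 3: remove (2,4)
Op 4: place WR@(0,4)
Op 5: place BN@(2,2)
Op 6: place BB@(2,4)
Op 7: place BB@(4,0)
Op 8: place WN@(3,1)
Op 9: place WK@(2,1)
Per-piece attacks for B:
  BN@(2,2): attacks (3,4) (4,3) (1,4) (0,3) (3,0) (4,1) (1,0) (0,1)
  BB@(2,4): attacks (3,3) (4,2) (1,3) (0,2)
  BB@(4,0): attacks (3,1) [ray(-1,1) blocked at (3,1)]
B attacks (4,1): yes

Answer: yes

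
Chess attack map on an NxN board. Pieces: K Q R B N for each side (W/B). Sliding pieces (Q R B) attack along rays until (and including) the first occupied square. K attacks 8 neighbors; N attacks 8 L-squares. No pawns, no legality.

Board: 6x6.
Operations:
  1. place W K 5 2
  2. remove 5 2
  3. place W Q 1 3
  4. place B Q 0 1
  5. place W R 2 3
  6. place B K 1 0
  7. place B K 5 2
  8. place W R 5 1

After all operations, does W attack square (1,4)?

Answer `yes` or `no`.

Op 1: place WK@(5,2)
Op 2: remove (5,2)
Op 3: place WQ@(1,3)
Op 4: place BQ@(0,1)
Op 5: place WR@(2,3)
Op 6: place BK@(1,0)
Op 7: place BK@(5,2)
Op 8: place WR@(5,1)
Per-piece attacks for W:
  WQ@(1,3): attacks (1,4) (1,5) (1,2) (1,1) (1,0) (2,3) (0,3) (2,4) (3,5) (2,2) (3,1) (4,0) (0,4) (0,2) [ray(0,-1) blocked at (1,0); ray(1,0) blocked at (2,3)]
  WR@(2,3): attacks (2,4) (2,5) (2,2) (2,1) (2,0) (3,3) (4,3) (5,3) (1,3) [ray(-1,0) blocked at (1,3)]
  WR@(5,1): attacks (5,2) (5,0) (4,1) (3,1) (2,1) (1,1) (0,1) [ray(0,1) blocked at (5,2); ray(-1,0) blocked at (0,1)]
W attacks (1,4): yes

Answer: yes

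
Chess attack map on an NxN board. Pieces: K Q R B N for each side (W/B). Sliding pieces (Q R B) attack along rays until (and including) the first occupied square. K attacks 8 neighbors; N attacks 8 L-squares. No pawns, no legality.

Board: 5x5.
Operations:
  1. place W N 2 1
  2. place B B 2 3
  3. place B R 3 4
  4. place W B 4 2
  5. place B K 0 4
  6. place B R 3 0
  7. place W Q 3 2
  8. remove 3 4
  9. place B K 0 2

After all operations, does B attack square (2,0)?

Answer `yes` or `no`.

Answer: yes

Derivation:
Op 1: place WN@(2,1)
Op 2: place BB@(2,3)
Op 3: place BR@(3,4)
Op 4: place WB@(4,2)
Op 5: place BK@(0,4)
Op 6: place BR@(3,0)
Op 7: place WQ@(3,2)
Op 8: remove (3,4)
Op 9: place BK@(0,2)
Per-piece attacks for B:
  BK@(0,2): attacks (0,3) (0,1) (1,2) (1,3) (1,1)
  BK@(0,4): attacks (0,3) (1,4) (1,3)
  BB@(2,3): attacks (3,4) (3,2) (1,4) (1,2) (0,1) [ray(1,-1) blocked at (3,2)]
  BR@(3,0): attacks (3,1) (3,2) (4,0) (2,0) (1,0) (0,0) [ray(0,1) blocked at (3,2)]
B attacks (2,0): yes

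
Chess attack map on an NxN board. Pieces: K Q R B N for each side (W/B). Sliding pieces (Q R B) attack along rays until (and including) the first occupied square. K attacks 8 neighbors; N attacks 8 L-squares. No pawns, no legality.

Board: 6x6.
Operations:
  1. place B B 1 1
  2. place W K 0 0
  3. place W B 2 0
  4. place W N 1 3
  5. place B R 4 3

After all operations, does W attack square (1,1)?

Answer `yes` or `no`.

Op 1: place BB@(1,1)
Op 2: place WK@(0,0)
Op 3: place WB@(2,0)
Op 4: place WN@(1,3)
Op 5: place BR@(4,3)
Per-piece attacks for W:
  WK@(0,0): attacks (0,1) (1,0) (1,1)
  WN@(1,3): attacks (2,5) (3,4) (0,5) (2,1) (3,2) (0,1)
  WB@(2,0): attacks (3,1) (4,2) (5,3) (1,1) [ray(-1,1) blocked at (1,1)]
W attacks (1,1): yes

Answer: yes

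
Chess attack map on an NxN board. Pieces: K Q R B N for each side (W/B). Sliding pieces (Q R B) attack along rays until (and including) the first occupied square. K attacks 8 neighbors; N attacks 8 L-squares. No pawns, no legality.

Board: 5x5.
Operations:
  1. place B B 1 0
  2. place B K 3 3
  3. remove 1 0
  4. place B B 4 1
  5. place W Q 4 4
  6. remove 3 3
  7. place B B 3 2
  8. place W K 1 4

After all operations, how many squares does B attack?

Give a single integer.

Answer: 8

Derivation:
Op 1: place BB@(1,0)
Op 2: place BK@(3,3)
Op 3: remove (1,0)
Op 4: place BB@(4,1)
Op 5: place WQ@(4,4)
Op 6: remove (3,3)
Op 7: place BB@(3,2)
Op 8: place WK@(1,4)
Per-piece attacks for B:
  BB@(3,2): attacks (4,3) (4,1) (2,3) (1,4) (2,1) (1,0) [ray(1,-1) blocked at (4,1); ray(-1,1) blocked at (1,4)]
  BB@(4,1): attacks (3,2) (3,0) [ray(-1,1) blocked at (3,2)]
Union (8 distinct): (1,0) (1,4) (2,1) (2,3) (3,0) (3,2) (4,1) (4,3)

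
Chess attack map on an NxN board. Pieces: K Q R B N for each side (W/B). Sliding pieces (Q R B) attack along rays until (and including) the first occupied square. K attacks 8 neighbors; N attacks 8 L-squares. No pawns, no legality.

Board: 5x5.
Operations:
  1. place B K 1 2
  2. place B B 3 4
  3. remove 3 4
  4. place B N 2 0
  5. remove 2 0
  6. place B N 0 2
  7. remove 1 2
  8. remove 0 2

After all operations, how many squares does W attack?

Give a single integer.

Op 1: place BK@(1,2)
Op 2: place BB@(3,4)
Op 3: remove (3,4)
Op 4: place BN@(2,0)
Op 5: remove (2,0)
Op 6: place BN@(0,2)
Op 7: remove (1,2)
Op 8: remove (0,2)
Per-piece attacks for W:
Union (0 distinct): (none)

Answer: 0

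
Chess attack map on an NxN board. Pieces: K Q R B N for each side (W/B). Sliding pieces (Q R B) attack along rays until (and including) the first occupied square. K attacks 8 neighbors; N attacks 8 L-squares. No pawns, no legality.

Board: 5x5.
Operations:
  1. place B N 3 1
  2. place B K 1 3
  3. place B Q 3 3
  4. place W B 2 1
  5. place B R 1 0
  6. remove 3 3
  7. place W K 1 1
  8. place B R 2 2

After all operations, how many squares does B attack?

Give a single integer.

Answer: 18

Derivation:
Op 1: place BN@(3,1)
Op 2: place BK@(1,3)
Op 3: place BQ@(3,3)
Op 4: place WB@(2,1)
Op 5: place BR@(1,0)
Op 6: remove (3,3)
Op 7: place WK@(1,1)
Op 8: place BR@(2,2)
Per-piece attacks for B:
  BR@(1,0): attacks (1,1) (2,0) (3,0) (4,0) (0,0) [ray(0,1) blocked at (1,1)]
  BK@(1,3): attacks (1,4) (1,2) (2,3) (0,3) (2,4) (2,2) (0,4) (0,2)
  BR@(2,2): attacks (2,3) (2,4) (2,1) (3,2) (4,2) (1,2) (0,2) [ray(0,-1) blocked at (2,1)]
  BN@(3,1): attacks (4,3) (2,3) (1,2) (1,0)
Union (18 distinct): (0,0) (0,2) (0,3) (0,4) (1,0) (1,1) (1,2) (1,4) (2,0) (2,1) (2,2) (2,3) (2,4) (3,0) (3,2) (4,0) (4,2) (4,3)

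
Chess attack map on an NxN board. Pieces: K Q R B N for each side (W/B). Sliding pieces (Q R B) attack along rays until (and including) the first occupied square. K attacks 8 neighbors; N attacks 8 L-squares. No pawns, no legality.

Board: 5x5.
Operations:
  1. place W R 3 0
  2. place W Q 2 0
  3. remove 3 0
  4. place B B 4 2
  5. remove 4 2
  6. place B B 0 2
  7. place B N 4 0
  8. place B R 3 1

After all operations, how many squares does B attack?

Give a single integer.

Answer: 11

Derivation:
Op 1: place WR@(3,0)
Op 2: place WQ@(2,0)
Op 3: remove (3,0)
Op 4: place BB@(4,2)
Op 5: remove (4,2)
Op 6: place BB@(0,2)
Op 7: place BN@(4,0)
Op 8: place BR@(3,1)
Per-piece attacks for B:
  BB@(0,2): attacks (1,3) (2,4) (1,1) (2,0) [ray(1,-1) blocked at (2,0)]
  BR@(3,1): attacks (3,2) (3,3) (3,4) (3,0) (4,1) (2,1) (1,1) (0,1)
  BN@(4,0): attacks (3,2) (2,1)
Union (11 distinct): (0,1) (1,1) (1,3) (2,0) (2,1) (2,4) (3,0) (3,2) (3,3) (3,4) (4,1)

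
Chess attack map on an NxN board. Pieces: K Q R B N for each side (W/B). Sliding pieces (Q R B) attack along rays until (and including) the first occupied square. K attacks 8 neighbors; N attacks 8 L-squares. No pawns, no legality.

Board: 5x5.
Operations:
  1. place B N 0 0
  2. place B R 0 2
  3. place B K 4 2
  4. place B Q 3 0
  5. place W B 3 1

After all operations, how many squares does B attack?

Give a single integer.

Op 1: place BN@(0,0)
Op 2: place BR@(0,2)
Op 3: place BK@(4,2)
Op 4: place BQ@(3,0)
Op 5: place WB@(3,1)
Per-piece attacks for B:
  BN@(0,0): attacks (1,2) (2,1)
  BR@(0,2): attacks (0,3) (0,4) (0,1) (0,0) (1,2) (2,2) (3,2) (4,2) [ray(0,-1) blocked at (0,0); ray(1,0) blocked at (4,2)]
  BQ@(3,0): attacks (3,1) (4,0) (2,0) (1,0) (0,0) (4,1) (2,1) (1,2) (0,3) [ray(0,1) blocked at (3,1); ray(-1,0) blocked at (0,0)]
  BK@(4,2): attacks (4,3) (4,1) (3,2) (3,3) (3,1)
Union (16 distinct): (0,0) (0,1) (0,3) (0,4) (1,0) (1,2) (2,0) (2,1) (2,2) (3,1) (3,2) (3,3) (4,0) (4,1) (4,2) (4,3)

Answer: 16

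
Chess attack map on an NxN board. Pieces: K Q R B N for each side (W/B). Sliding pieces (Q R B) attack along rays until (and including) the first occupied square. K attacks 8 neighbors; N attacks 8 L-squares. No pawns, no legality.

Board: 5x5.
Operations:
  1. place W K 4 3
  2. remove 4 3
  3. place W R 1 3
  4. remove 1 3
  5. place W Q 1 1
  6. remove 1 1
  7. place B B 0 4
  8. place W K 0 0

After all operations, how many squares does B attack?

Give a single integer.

Op 1: place WK@(4,3)
Op 2: remove (4,3)
Op 3: place WR@(1,3)
Op 4: remove (1,3)
Op 5: place WQ@(1,1)
Op 6: remove (1,1)
Op 7: place BB@(0,4)
Op 8: place WK@(0,0)
Per-piece attacks for B:
  BB@(0,4): attacks (1,3) (2,2) (3,1) (4,0)
Union (4 distinct): (1,3) (2,2) (3,1) (4,0)

Answer: 4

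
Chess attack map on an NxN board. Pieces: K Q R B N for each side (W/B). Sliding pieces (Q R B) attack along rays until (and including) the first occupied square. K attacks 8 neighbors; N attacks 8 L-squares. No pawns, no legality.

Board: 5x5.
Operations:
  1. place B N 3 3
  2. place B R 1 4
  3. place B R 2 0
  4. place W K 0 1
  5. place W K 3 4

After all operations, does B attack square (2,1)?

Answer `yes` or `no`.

Op 1: place BN@(3,3)
Op 2: place BR@(1,4)
Op 3: place BR@(2,0)
Op 4: place WK@(0,1)
Op 5: place WK@(3,4)
Per-piece attacks for B:
  BR@(1,4): attacks (1,3) (1,2) (1,1) (1,0) (2,4) (3,4) (0,4) [ray(1,0) blocked at (3,4)]
  BR@(2,0): attacks (2,1) (2,2) (2,3) (2,4) (3,0) (4,0) (1,0) (0,0)
  BN@(3,3): attacks (1,4) (4,1) (2,1) (1,2)
B attacks (2,1): yes

Answer: yes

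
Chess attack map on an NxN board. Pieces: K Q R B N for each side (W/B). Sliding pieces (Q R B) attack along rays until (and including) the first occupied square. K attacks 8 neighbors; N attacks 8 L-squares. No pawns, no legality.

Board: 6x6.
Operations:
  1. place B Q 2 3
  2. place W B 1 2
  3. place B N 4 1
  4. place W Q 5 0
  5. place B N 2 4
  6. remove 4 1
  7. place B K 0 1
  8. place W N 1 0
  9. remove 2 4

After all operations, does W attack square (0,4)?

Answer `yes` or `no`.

Op 1: place BQ@(2,3)
Op 2: place WB@(1,2)
Op 3: place BN@(4,1)
Op 4: place WQ@(5,0)
Op 5: place BN@(2,4)
Op 6: remove (4,1)
Op 7: place BK@(0,1)
Op 8: place WN@(1,0)
Op 9: remove (2,4)
Per-piece attacks for W:
  WN@(1,0): attacks (2,2) (3,1) (0,2)
  WB@(1,2): attacks (2,3) (2,1) (3,0) (0,3) (0,1) [ray(1,1) blocked at (2,3); ray(-1,-1) blocked at (0,1)]
  WQ@(5,0): attacks (5,1) (5,2) (5,3) (5,4) (5,5) (4,0) (3,0) (2,0) (1,0) (4,1) (3,2) (2,3) [ray(-1,0) blocked at (1,0); ray(-1,1) blocked at (2,3)]
W attacks (0,4): no

Answer: no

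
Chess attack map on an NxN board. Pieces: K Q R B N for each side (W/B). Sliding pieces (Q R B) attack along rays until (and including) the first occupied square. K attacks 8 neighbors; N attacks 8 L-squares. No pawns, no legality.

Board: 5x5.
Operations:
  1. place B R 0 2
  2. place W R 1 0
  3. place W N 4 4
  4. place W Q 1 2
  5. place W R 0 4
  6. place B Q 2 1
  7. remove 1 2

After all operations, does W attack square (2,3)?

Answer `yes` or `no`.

Answer: yes

Derivation:
Op 1: place BR@(0,2)
Op 2: place WR@(1,0)
Op 3: place WN@(4,4)
Op 4: place WQ@(1,2)
Op 5: place WR@(0,4)
Op 6: place BQ@(2,1)
Op 7: remove (1,2)
Per-piece attacks for W:
  WR@(0,4): attacks (0,3) (0,2) (1,4) (2,4) (3,4) (4,4) [ray(0,-1) blocked at (0,2); ray(1,0) blocked at (4,4)]
  WR@(1,0): attacks (1,1) (1,2) (1,3) (1,4) (2,0) (3,0) (4,0) (0,0)
  WN@(4,4): attacks (3,2) (2,3)
W attacks (2,3): yes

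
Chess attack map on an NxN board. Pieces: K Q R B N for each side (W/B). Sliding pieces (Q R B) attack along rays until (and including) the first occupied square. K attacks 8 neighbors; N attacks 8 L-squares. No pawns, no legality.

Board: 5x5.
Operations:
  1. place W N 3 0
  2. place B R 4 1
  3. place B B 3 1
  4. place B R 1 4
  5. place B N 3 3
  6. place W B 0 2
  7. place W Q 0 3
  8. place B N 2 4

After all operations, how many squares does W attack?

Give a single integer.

Op 1: place WN@(3,0)
Op 2: place BR@(4,1)
Op 3: place BB@(3,1)
Op 4: place BR@(1,4)
Op 5: place BN@(3,3)
Op 6: place WB@(0,2)
Op 7: place WQ@(0,3)
Op 8: place BN@(2,4)
Per-piece attacks for W:
  WB@(0,2): attacks (1,3) (2,4) (1,1) (2,0) [ray(1,1) blocked at (2,4)]
  WQ@(0,3): attacks (0,4) (0,2) (1,3) (2,3) (3,3) (1,4) (1,2) (2,1) (3,0) [ray(0,-1) blocked at (0,2); ray(1,0) blocked at (3,3); ray(1,1) blocked at (1,4); ray(1,-1) blocked at (3,0)]
  WN@(3,0): attacks (4,2) (2,2) (1,1)
Union (14 distinct): (0,2) (0,4) (1,1) (1,2) (1,3) (1,4) (2,0) (2,1) (2,2) (2,3) (2,4) (3,0) (3,3) (4,2)

Answer: 14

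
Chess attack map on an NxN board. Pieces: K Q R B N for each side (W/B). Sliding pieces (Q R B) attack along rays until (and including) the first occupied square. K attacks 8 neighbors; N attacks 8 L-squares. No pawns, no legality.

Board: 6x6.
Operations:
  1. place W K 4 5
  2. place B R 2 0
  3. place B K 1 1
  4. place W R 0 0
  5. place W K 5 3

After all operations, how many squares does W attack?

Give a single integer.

Op 1: place WK@(4,5)
Op 2: place BR@(2,0)
Op 3: place BK@(1,1)
Op 4: place WR@(0,0)
Op 5: place WK@(5,3)
Per-piece attacks for W:
  WR@(0,0): attacks (0,1) (0,2) (0,3) (0,4) (0,5) (1,0) (2,0) [ray(1,0) blocked at (2,0)]
  WK@(4,5): attacks (4,4) (5,5) (3,5) (5,4) (3,4)
  WK@(5,3): attacks (5,4) (5,2) (4,3) (4,4) (4,2)
Union (15 distinct): (0,1) (0,2) (0,3) (0,4) (0,5) (1,0) (2,0) (3,4) (3,5) (4,2) (4,3) (4,4) (5,2) (5,4) (5,5)

Answer: 15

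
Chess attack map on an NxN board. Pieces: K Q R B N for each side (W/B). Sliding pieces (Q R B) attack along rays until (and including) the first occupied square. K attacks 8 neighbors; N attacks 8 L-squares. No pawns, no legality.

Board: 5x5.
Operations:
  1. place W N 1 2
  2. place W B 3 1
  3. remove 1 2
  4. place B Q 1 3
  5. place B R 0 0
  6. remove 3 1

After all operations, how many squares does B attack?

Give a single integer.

Answer: 17

Derivation:
Op 1: place WN@(1,2)
Op 2: place WB@(3,1)
Op 3: remove (1,2)
Op 4: place BQ@(1,3)
Op 5: place BR@(0,0)
Op 6: remove (3,1)
Per-piece attacks for B:
  BR@(0,0): attacks (0,1) (0,2) (0,3) (0,4) (1,0) (2,0) (3,0) (4,0)
  BQ@(1,3): attacks (1,4) (1,2) (1,1) (1,0) (2,3) (3,3) (4,3) (0,3) (2,4) (2,2) (3,1) (4,0) (0,4) (0,2)
Union (17 distinct): (0,1) (0,2) (0,3) (0,4) (1,0) (1,1) (1,2) (1,4) (2,0) (2,2) (2,3) (2,4) (3,0) (3,1) (3,3) (4,0) (4,3)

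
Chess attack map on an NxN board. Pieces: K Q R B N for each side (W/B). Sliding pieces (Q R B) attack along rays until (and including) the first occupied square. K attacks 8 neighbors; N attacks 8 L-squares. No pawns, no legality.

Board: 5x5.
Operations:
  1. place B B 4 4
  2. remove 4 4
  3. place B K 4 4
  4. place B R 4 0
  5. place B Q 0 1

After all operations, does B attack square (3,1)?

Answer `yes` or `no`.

Op 1: place BB@(4,4)
Op 2: remove (4,4)
Op 3: place BK@(4,4)
Op 4: place BR@(4,0)
Op 5: place BQ@(0,1)
Per-piece attacks for B:
  BQ@(0,1): attacks (0,2) (0,3) (0,4) (0,0) (1,1) (2,1) (3,1) (4,1) (1,2) (2,3) (3,4) (1,0)
  BR@(4,0): attacks (4,1) (4,2) (4,3) (4,4) (3,0) (2,0) (1,0) (0,0) [ray(0,1) blocked at (4,4)]
  BK@(4,4): attacks (4,3) (3,4) (3,3)
B attacks (3,1): yes

Answer: yes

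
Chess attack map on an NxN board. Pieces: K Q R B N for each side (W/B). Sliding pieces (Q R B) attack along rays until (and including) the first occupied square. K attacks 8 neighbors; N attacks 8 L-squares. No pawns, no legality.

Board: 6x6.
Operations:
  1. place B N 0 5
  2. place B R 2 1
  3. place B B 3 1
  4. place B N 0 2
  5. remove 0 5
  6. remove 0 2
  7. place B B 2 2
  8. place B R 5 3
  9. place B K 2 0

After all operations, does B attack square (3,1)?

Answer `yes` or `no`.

Answer: yes

Derivation:
Op 1: place BN@(0,5)
Op 2: place BR@(2,1)
Op 3: place BB@(3,1)
Op 4: place BN@(0,2)
Op 5: remove (0,5)
Op 6: remove (0,2)
Op 7: place BB@(2,2)
Op 8: place BR@(5,3)
Op 9: place BK@(2,0)
Per-piece attacks for B:
  BK@(2,0): attacks (2,1) (3,0) (1,0) (3,1) (1,1)
  BR@(2,1): attacks (2,2) (2,0) (3,1) (1,1) (0,1) [ray(0,1) blocked at (2,2); ray(0,-1) blocked at (2,0); ray(1,0) blocked at (3,1)]
  BB@(2,2): attacks (3,3) (4,4) (5,5) (3,1) (1,3) (0,4) (1,1) (0,0) [ray(1,-1) blocked at (3,1)]
  BB@(3,1): attacks (4,2) (5,3) (4,0) (2,2) (2,0) [ray(1,1) blocked at (5,3); ray(-1,1) blocked at (2,2); ray(-1,-1) blocked at (2,0)]
  BR@(5,3): attacks (5,4) (5,5) (5,2) (5,1) (5,0) (4,3) (3,3) (2,3) (1,3) (0,3)
B attacks (3,1): yes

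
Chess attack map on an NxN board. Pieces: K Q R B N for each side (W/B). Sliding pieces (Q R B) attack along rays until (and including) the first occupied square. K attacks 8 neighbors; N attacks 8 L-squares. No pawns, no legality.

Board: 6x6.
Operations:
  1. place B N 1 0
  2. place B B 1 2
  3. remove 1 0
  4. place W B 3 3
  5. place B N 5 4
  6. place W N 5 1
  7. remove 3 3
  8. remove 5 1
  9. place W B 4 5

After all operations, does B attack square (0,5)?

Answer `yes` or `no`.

Op 1: place BN@(1,0)
Op 2: place BB@(1,2)
Op 3: remove (1,0)
Op 4: place WB@(3,3)
Op 5: place BN@(5,4)
Op 6: place WN@(5,1)
Op 7: remove (3,3)
Op 8: remove (5,1)
Op 9: place WB@(4,5)
Per-piece attacks for B:
  BB@(1,2): attacks (2,3) (3,4) (4,5) (2,1) (3,0) (0,3) (0,1) [ray(1,1) blocked at (4,5)]
  BN@(5,4): attacks (3,5) (4,2) (3,3)
B attacks (0,5): no

Answer: no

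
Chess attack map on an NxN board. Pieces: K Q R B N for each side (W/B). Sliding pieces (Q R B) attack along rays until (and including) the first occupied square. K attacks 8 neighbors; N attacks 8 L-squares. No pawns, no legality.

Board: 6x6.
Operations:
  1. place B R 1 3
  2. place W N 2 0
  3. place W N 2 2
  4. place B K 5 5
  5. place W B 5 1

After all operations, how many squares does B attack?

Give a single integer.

Answer: 13

Derivation:
Op 1: place BR@(1,3)
Op 2: place WN@(2,0)
Op 3: place WN@(2,2)
Op 4: place BK@(5,5)
Op 5: place WB@(5,1)
Per-piece attacks for B:
  BR@(1,3): attacks (1,4) (1,5) (1,2) (1,1) (1,0) (2,3) (3,3) (4,3) (5,3) (0,3)
  BK@(5,5): attacks (5,4) (4,5) (4,4)
Union (13 distinct): (0,3) (1,0) (1,1) (1,2) (1,4) (1,5) (2,3) (3,3) (4,3) (4,4) (4,5) (5,3) (5,4)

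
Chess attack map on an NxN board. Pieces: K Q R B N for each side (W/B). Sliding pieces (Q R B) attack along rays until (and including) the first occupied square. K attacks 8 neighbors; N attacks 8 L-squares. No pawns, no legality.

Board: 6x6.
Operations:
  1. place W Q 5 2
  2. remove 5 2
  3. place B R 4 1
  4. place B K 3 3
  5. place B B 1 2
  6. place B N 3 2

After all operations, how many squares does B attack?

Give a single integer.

Answer: 20

Derivation:
Op 1: place WQ@(5,2)
Op 2: remove (5,2)
Op 3: place BR@(4,1)
Op 4: place BK@(3,3)
Op 5: place BB@(1,2)
Op 6: place BN@(3,2)
Per-piece attacks for B:
  BB@(1,2): attacks (2,3) (3,4) (4,5) (2,1) (3,0) (0,3) (0,1)
  BN@(3,2): attacks (4,4) (5,3) (2,4) (1,3) (4,0) (5,1) (2,0) (1,1)
  BK@(3,3): attacks (3,4) (3,2) (4,3) (2,3) (4,4) (4,2) (2,4) (2,2)
  BR@(4,1): attacks (4,2) (4,3) (4,4) (4,5) (4,0) (5,1) (3,1) (2,1) (1,1) (0,1)
Union (20 distinct): (0,1) (0,3) (1,1) (1,3) (2,0) (2,1) (2,2) (2,3) (2,4) (3,0) (3,1) (3,2) (3,4) (4,0) (4,2) (4,3) (4,4) (4,5) (5,1) (5,3)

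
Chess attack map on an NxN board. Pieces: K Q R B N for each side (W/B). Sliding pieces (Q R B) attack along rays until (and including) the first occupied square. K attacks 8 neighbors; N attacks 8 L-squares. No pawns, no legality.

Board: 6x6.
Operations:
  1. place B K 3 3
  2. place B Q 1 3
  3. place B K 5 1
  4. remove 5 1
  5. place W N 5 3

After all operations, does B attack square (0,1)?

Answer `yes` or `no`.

Answer: no

Derivation:
Op 1: place BK@(3,3)
Op 2: place BQ@(1,3)
Op 3: place BK@(5,1)
Op 4: remove (5,1)
Op 5: place WN@(5,3)
Per-piece attacks for B:
  BQ@(1,3): attacks (1,4) (1,5) (1,2) (1,1) (1,0) (2,3) (3,3) (0,3) (2,4) (3,5) (2,2) (3,1) (4,0) (0,4) (0,2) [ray(1,0) blocked at (3,3)]
  BK@(3,3): attacks (3,4) (3,2) (4,3) (2,3) (4,4) (4,2) (2,4) (2,2)
B attacks (0,1): no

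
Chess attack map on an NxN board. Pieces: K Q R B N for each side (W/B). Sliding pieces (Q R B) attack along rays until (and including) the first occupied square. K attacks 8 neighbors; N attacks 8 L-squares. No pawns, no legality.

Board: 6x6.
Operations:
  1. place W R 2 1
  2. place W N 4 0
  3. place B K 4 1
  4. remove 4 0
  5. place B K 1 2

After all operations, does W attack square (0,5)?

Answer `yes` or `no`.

Op 1: place WR@(2,1)
Op 2: place WN@(4,0)
Op 3: place BK@(4,1)
Op 4: remove (4,0)
Op 5: place BK@(1,2)
Per-piece attacks for W:
  WR@(2,1): attacks (2,2) (2,3) (2,4) (2,5) (2,0) (3,1) (4,1) (1,1) (0,1) [ray(1,0) blocked at (4,1)]
W attacks (0,5): no

Answer: no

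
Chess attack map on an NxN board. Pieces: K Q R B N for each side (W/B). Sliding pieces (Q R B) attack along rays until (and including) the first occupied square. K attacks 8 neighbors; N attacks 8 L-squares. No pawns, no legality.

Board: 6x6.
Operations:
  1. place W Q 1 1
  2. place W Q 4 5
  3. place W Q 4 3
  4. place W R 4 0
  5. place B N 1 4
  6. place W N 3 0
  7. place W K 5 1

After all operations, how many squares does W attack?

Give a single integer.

Answer: 34

Derivation:
Op 1: place WQ@(1,1)
Op 2: place WQ@(4,5)
Op 3: place WQ@(4,3)
Op 4: place WR@(4,0)
Op 5: place BN@(1,4)
Op 6: place WN@(3,0)
Op 7: place WK@(5,1)
Per-piece attacks for W:
  WQ@(1,1): attacks (1,2) (1,3) (1,4) (1,0) (2,1) (3,1) (4,1) (5,1) (0,1) (2,2) (3,3) (4,4) (5,5) (2,0) (0,2) (0,0) [ray(0,1) blocked at (1,4); ray(1,0) blocked at (5,1)]
  WN@(3,0): attacks (4,2) (5,1) (2,2) (1,1)
  WR@(4,0): attacks (4,1) (4,2) (4,3) (5,0) (3,0) [ray(0,1) blocked at (4,3); ray(-1,0) blocked at (3,0)]
  WQ@(4,3): attacks (4,4) (4,5) (4,2) (4,1) (4,0) (5,3) (3,3) (2,3) (1,3) (0,3) (5,4) (5,2) (3,4) (2,5) (3,2) (2,1) (1,0) [ray(0,1) blocked at (4,5); ray(0,-1) blocked at (4,0)]
  WQ@(4,5): attacks (4,4) (4,3) (5,5) (3,5) (2,5) (1,5) (0,5) (5,4) (3,4) (2,3) (1,2) (0,1) [ray(0,-1) blocked at (4,3)]
  WK@(5,1): attacks (5,2) (5,0) (4,1) (4,2) (4,0)
Union (34 distinct): (0,0) (0,1) (0,2) (0,3) (0,5) (1,0) (1,1) (1,2) (1,3) (1,4) (1,5) (2,0) (2,1) (2,2) (2,3) (2,5) (3,0) (3,1) (3,2) (3,3) (3,4) (3,5) (4,0) (4,1) (4,2) (4,3) (4,4) (4,5) (5,0) (5,1) (5,2) (5,3) (5,4) (5,5)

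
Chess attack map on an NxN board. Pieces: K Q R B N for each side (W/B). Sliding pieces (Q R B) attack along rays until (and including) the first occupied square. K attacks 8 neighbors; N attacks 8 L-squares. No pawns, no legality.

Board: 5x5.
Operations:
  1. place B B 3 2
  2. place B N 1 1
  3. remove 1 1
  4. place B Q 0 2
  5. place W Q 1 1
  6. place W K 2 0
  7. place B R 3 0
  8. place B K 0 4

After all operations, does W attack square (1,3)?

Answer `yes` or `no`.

Answer: yes

Derivation:
Op 1: place BB@(3,2)
Op 2: place BN@(1,1)
Op 3: remove (1,1)
Op 4: place BQ@(0,2)
Op 5: place WQ@(1,1)
Op 6: place WK@(2,0)
Op 7: place BR@(3,0)
Op 8: place BK@(0,4)
Per-piece attacks for W:
  WQ@(1,1): attacks (1,2) (1,3) (1,4) (1,0) (2,1) (3,1) (4,1) (0,1) (2,2) (3,3) (4,4) (2,0) (0,2) (0,0) [ray(1,-1) blocked at (2,0); ray(-1,1) blocked at (0,2)]
  WK@(2,0): attacks (2,1) (3,0) (1,0) (3,1) (1,1)
W attacks (1,3): yes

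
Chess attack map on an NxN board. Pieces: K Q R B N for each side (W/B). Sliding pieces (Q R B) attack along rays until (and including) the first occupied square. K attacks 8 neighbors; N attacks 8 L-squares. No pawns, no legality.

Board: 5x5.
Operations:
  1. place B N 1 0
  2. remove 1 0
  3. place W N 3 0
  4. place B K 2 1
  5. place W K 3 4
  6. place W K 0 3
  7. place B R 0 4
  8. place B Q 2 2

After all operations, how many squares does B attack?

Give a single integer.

Op 1: place BN@(1,0)
Op 2: remove (1,0)
Op 3: place WN@(3,0)
Op 4: place BK@(2,1)
Op 5: place WK@(3,4)
Op 6: place WK@(0,3)
Op 7: place BR@(0,4)
Op 8: place BQ@(2,2)
Per-piece attacks for B:
  BR@(0,4): attacks (0,3) (1,4) (2,4) (3,4) [ray(0,-1) blocked at (0,3); ray(1,0) blocked at (3,4)]
  BK@(2,1): attacks (2,2) (2,0) (3,1) (1,1) (3,2) (3,0) (1,2) (1,0)
  BQ@(2,2): attacks (2,3) (2,4) (2,1) (3,2) (4,2) (1,2) (0,2) (3,3) (4,4) (3,1) (4,0) (1,3) (0,4) (1,1) (0,0) [ray(0,-1) blocked at (2,1); ray(-1,1) blocked at (0,4)]
Union (22 distinct): (0,0) (0,2) (0,3) (0,4) (1,0) (1,1) (1,2) (1,3) (1,4) (2,0) (2,1) (2,2) (2,3) (2,4) (3,0) (3,1) (3,2) (3,3) (3,4) (4,0) (4,2) (4,4)

Answer: 22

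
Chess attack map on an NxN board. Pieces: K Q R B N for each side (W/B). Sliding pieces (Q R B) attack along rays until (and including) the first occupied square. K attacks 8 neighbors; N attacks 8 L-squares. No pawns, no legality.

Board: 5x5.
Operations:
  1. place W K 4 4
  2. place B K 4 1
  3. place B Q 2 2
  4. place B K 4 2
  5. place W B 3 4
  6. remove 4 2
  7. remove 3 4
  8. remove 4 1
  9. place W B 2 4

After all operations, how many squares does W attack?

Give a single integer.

Op 1: place WK@(4,4)
Op 2: place BK@(4,1)
Op 3: place BQ@(2,2)
Op 4: place BK@(4,2)
Op 5: place WB@(3,4)
Op 6: remove (4,2)
Op 7: remove (3,4)
Op 8: remove (4,1)
Op 9: place WB@(2,4)
Per-piece attacks for W:
  WB@(2,4): attacks (3,3) (4,2) (1,3) (0,2)
  WK@(4,4): attacks (4,3) (3,4) (3,3)
Union (6 distinct): (0,2) (1,3) (3,3) (3,4) (4,2) (4,3)

Answer: 6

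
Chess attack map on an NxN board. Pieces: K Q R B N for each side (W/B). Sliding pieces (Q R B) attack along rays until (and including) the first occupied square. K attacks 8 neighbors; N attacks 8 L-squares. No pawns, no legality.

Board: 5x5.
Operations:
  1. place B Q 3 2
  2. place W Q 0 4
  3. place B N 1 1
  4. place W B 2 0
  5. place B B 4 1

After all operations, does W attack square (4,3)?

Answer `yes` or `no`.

Op 1: place BQ@(3,2)
Op 2: place WQ@(0,4)
Op 3: place BN@(1,1)
Op 4: place WB@(2,0)
Op 5: place BB@(4,1)
Per-piece attacks for W:
  WQ@(0,4): attacks (0,3) (0,2) (0,1) (0,0) (1,4) (2,4) (3,4) (4,4) (1,3) (2,2) (3,1) (4,0)
  WB@(2,0): attacks (3,1) (4,2) (1,1) [ray(-1,1) blocked at (1,1)]
W attacks (4,3): no

Answer: no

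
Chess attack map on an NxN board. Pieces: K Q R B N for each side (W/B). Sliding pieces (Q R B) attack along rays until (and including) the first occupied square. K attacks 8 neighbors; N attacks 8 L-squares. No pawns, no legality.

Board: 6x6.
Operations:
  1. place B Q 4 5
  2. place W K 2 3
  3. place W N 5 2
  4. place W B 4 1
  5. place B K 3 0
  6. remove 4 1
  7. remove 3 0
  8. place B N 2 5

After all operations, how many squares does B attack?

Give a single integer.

Op 1: place BQ@(4,5)
Op 2: place WK@(2,3)
Op 3: place WN@(5,2)
Op 4: place WB@(4,1)
Op 5: place BK@(3,0)
Op 6: remove (4,1)
Op 7: remove (3,0)
Op 8: place BN@(2,5)
Per-piece attacks for B:
  BN@(2,5): attacks (3,3) (4,4) (1,3) (0,4)
  BQ@(4,5): attacks (4,4) (4,3) (4,2) (4,1) (4,0) (5,5) (3,5) (2,5) (5,4) (3,4) (2,3) [ray(-1,0) blocked at (2,5); ray(-1,-1) blocked at (2,3)]
Union (14 distinct): (0,4) (1,3) (2,3) (2,5) (3,3) (3,4) (3,5) (4,0) (4,1) (4,2) (4,3) (4,4) (5,4) (5,5)

Answer: 14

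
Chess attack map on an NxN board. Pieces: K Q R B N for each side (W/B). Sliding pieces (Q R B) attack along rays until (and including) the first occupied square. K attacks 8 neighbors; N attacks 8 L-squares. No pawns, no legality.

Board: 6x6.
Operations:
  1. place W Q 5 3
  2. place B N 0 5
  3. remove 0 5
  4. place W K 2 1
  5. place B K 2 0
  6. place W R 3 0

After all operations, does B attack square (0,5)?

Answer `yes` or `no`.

Answer: no

Derivation:
Op 1: place WQ@(5,3)
Op 2: place BN@(0,5)
Op 3: remove (0,5)
Op 4: place WK@(2,1)
Op 5: place BK@(2,0)
Op 6: place WR@(3,0)
Per-piece attacks for B:
  BK@(2,0): attacks (2,1) (3,0) (1,0) (3,1) (1,1)
B attacks (0,5): no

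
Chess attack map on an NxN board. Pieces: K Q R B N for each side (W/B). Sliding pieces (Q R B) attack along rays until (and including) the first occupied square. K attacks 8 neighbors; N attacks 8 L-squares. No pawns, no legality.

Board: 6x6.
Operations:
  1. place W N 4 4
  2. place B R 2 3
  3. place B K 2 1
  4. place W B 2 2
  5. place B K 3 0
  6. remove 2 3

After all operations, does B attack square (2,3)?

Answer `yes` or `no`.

Op 1: place WN@(4,4)
Op 2: place BR@(2,3)
Op 3: place BK@(2,1)
Op 4: place WB@(2,2)
Op 5: place BK@(3,0)
Op 6: remove (2,3)
Per-piece attacks for B:
  BK@(2,1): attacks (2,2) (2,0) (3,1) (1,1) (3,2) (3,0) (1,2) (1,0)
  BK@(3,0): attacks (3,1) (4,0) (2,0) (4,1) (2,1)
B attacks (2,3): no

Answer: no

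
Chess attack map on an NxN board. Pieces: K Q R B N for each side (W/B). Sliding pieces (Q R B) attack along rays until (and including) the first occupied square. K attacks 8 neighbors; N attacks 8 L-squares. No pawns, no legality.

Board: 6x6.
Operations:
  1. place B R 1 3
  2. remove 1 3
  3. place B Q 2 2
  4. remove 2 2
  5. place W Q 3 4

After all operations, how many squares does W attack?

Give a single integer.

Answer: 17

Derivation:
Op 1: place BR@(1,3)
Op 2: remove (1,3)
Op 3: place BQ@(2,2)
Op 4: remove (2,2)
Op 5: place WQ@(3,4)
Per-piece attacks for W:
  WQ@(3,4): attacks (3,5) (3,3) (3,2) (3,1) (3,0) (4,4) (5,4) (2,4) (1,4) (0,4) (4,5) (4,3) (5,2) (2,5) (2,3) (1,2) (0,1)
Union (17 distinct): (0,1) (0,4) (1,2) (1,4) (2,3) (2,4) (2,5) (3,0) (3,1) (3,2) (3,3) (3,5) (4,3) (4,4) (4,5) (5,2) (5,4)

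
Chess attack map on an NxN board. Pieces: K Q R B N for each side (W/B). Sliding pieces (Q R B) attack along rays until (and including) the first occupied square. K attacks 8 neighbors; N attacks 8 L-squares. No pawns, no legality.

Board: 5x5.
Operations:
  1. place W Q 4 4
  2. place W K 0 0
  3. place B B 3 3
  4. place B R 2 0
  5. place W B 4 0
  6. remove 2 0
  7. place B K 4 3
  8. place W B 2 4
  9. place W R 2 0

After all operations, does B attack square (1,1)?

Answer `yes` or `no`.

Op 1: place WQ@(4,4)
Op 2: place WK@(0,0)
Op 3: place BB@(3,3)
Op 4: place BR@(2,0)
Op 5: place WB@(4,0)
Op 6: remove (2,0)
Op 7: place BK@(4,3)
Op 8: place WB@(2,4)
Op 9: place WR@(2,0)
Per-piece attacks for B:
  BB@(3,3): attacks (4,4) (4,2) (2,4) (2,2) (1,1) (0,0) [ray(1,1) blocked at (4,4); ray(-1,1) blocked at (2,4); ray(-1,-1) blocked at (0,0)]
  BK@(4,3): attacks (4,4) (4,2) (3,3) (3,4) (3,2)
B attacks (1,1): yes

Answer: yes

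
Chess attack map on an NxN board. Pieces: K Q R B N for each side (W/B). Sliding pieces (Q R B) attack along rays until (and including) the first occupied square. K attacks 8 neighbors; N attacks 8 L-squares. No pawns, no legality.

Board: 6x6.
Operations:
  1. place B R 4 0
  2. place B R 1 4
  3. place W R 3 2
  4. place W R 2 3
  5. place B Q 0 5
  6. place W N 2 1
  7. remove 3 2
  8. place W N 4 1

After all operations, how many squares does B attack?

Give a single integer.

Op 1: place BR@(4,0)
Op 2: place BR@(1,4)
Op 3: place WR@(3,2)
Op 4: place WR@(2,3)
Op 5: place BQ@(0,5)
Op 6: place WN@(2,1)
Op 7: remove (3,2)
Op 8: place WN@(4,1)
Per-piece attacks for B:
  BQ@(0,5): attacks (0,4) (0,3) (0,2) (0,1) (0,0) (1,5) (2,5) (3,5) (4,5) (5,5) (1,4) [ray(1,-1) blocked at (1,4)]
  BR@(1,4): attacks (1,5) (1,3) (1,2) (1,1) (1,0) (2,4) (3,4) (4,4) (5,4) (0,4)
  BR@(4,0): attacks (4,1) (5,0) (3,0) (2,0) (1,0) (0,0) [ray(0,1) blocked at (4,1)]
Union (23 distinct): (0,0) (0,1) (0,2) (0,3) (0,4) (1,0) (1,1) (1,2) (1,3) (1,4) (1,5) (2,0) (2,4) (2,5) (3,0) (3,4) (3,5) (4,1) (4,4) (4,5) (5,0) (5,4) (5,5)

Answer: 23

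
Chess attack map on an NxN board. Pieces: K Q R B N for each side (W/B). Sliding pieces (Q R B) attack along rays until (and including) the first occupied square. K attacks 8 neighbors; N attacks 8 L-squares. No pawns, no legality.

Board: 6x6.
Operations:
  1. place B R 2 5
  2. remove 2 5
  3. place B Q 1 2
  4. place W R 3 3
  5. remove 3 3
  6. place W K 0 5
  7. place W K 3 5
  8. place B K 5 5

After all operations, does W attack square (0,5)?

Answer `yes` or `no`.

Answer: no

Derivation:
Op 1: place BR@(2,5)
Op 2: remove (2,5)
Op 3: place BQ@(1,2)
Op 4: place WR@(3,3)
Op 5: remove (3,3)
Op 6: place WK@(0,5)
Op 7: place WK@(3,5)
Op 8: place BK@(5,5)
Per-piece attacks for W:
  WK@(0,5): attacks (0,4) (1,5) (1,4)
  WK@(3,5): attacks (3,4) (4,5) (2,5) (4,4) (2,4)
W attacks (0,5): no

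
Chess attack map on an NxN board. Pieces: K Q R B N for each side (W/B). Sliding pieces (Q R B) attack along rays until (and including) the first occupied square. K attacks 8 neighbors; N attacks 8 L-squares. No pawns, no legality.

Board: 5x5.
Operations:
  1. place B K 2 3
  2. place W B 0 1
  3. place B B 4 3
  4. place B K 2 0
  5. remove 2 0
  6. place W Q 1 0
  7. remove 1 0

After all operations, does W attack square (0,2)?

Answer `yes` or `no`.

Op 1: place BK@(2,3)
Op 2: place WB@(0,1)
Op 3: place BB@(4,3)
Op 4: place BK@(2,0)
Op 5: remove (2,0)
Op 6: place WQ@(1,0)
Op 7: remove (1,0)
Per-piece attacks for W:
  WB@(0,1): attacks (1,2) (2,3) (1,0) [ray(1,1) blocked at (2,3)]
W attacks (0,2): no

Answer: no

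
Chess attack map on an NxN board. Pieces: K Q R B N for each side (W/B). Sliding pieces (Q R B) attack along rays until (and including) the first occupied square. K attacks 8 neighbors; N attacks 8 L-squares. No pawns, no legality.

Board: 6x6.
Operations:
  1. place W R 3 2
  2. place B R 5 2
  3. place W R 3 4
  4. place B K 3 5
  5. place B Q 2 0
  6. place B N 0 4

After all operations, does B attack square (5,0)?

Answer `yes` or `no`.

Answer: yes

Derivation:
Op 1: place WR@(3,2)
Op 2: place BR@(5,2)
Op 3: place WR@(3,4)
Op 4: place BK@(3,5)
Op 5: place BQ@(2,0)
Op 6: place BN@(0,4)
Per-piece attacks for B:
  BN@(0,4): attacks (2,5) (1,2) (2,3)
  BQ@(2,0): attacks (2,1) (2,2) (2,3) (2,4) (2,5) (3,0) (4,0) (5,0) (1,0) (0,0) (3,1) (4,2) (5,3) (1,1) (0,2)
  BK@(3,5): attacks (3,4) (4,5) (2,5) (4,4) (2,4)
  BR@(5,2): attacks (5,3) (5,4) (5,5) (5,1) (5,0) (4,2) (3,2) [ray(-1,0) blocked at (3,2)]
B attacks (5,0): yes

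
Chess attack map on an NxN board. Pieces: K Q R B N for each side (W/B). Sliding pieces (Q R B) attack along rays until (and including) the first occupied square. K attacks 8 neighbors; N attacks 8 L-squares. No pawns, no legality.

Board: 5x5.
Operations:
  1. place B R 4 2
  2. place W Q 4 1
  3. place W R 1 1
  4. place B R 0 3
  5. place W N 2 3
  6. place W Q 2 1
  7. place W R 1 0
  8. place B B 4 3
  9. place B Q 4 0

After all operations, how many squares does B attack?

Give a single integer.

Answer: 17

Derivation:
Op 1: place BR@(4,2)
Op 2: place WQ@(4,1)
Op 3: place WR@(1,1)
Op 4: place BR@(0,3)
Op 5: place WN@(2,3)
Op 6: place WQ@(2,1)
Op 7: place WR@(1,0)
Op 8: place BB@(4,3)
Op 9: place BQ@(4,0)
Per-piece attacks for B:
  BR@(0,3): attacks (0,4) (0,2) (0,1) (0,0) (1,3) (2,3) [ray(1,0) blocked at (2,3)]
  BQ@(4,0): attacks (4,1) (3,0) (2,0) (1,0) (3,1) (2,2) (1,3) (0,4) [ray(0,1) blocked at (4,1); ray(-1,0) blocked at (1,0)]
  BR@(4,2): attacks (4,3) (4,1) (3,2) (2,2) (1,2) (0,2) [ray(0,1) blocked at (4,3); ray(0,-1) blocked at (4,1)]
  BB@(4,3): attacks (3,4) (3,2) (2,1) [ray(-1,-1) blocked at (2,1)]
Union (17 distinct): (0,0) (0,1) (0,2) (0,4) (1,0) (1,2) (1,3) (2,0) (2,1) (2,2) (2,3) (3,0) (3,1) (3,2) (3,4) (4,1) (4,3)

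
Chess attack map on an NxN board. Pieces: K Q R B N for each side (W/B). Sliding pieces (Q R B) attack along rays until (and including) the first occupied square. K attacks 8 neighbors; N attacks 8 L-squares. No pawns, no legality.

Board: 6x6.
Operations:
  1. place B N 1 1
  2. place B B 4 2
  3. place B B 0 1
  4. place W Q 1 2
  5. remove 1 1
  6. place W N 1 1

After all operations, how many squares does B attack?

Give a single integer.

Op 1: place BN@(1,1)
Op 2: place BB@(4,2)
Op 3: place BB@(0,1)
Op 4: place WQ@(1,2)
Op 5: remove (1,1)
Op 6: place WN@(1,1)
Per-piece attacks for B:
  BB@(0,1): attacks (1,2) (1,0) [ray(1,1) blocked at (1,2)]
  BB@(4,2): attacks (5,3) (5,1) (3,3) (2,4) (1,5) (3,1) (2,0)
Union (9 distinct): (1,0) (1,2) (1,5) (2,0) (2,4) (3,1) (3,3) (5,1) (5,3)

Answer: 9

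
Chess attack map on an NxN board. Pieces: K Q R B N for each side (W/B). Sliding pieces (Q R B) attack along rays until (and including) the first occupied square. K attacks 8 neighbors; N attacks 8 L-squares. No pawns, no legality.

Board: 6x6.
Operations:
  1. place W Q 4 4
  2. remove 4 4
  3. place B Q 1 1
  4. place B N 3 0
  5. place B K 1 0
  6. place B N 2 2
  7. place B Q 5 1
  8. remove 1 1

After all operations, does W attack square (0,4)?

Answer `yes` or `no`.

Answer: no

Derivation:
Op 1: place WQ@(4,4)
Op 2: remove (4,4)
Op 3: place BQ@(1,1)
Op 4: place BN@(3,0)
Op 5: place BK@(1,0)
Op 6: place BN@(2,2)
Op 7: place BQ@(5,1)
Op 8: remove (1,1)
Per-piece attacks for W:
W attacks (0,4): no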